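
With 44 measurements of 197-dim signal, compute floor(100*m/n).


100*m/n = 100*44/197 ≈ 22.335.
floor = 22.

22


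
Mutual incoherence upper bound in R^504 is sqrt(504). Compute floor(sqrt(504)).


22^2 = 484 <= 504 < 529 = 23^2, so 22 <= sqrt(504) < 23.
floor(sqrt(504)) = 22.

22


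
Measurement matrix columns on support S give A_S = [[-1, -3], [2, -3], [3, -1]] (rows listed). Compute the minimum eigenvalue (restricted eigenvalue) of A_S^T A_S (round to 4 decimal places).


A_S^T A_S = [[14, -6], [-6, 19]].
trace = 33.
det = 230.
disc = trace^2 - 4*det = 1089 - 4*230 = 169.
sqrt(169) = 13.
lam_min = (33 - 13)/2 = 10 = 10.0000.

10.0000


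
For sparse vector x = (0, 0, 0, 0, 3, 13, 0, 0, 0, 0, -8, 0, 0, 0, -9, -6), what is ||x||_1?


Non-zero entries: [(4, 3), (5, 13), (10, -8), (14, -9), (15, -6)]
Absolute values: [3, 13, 8, 9, 6]
||x||_1 = sum = 39.

39


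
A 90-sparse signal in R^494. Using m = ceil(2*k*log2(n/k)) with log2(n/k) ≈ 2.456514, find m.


log2(n/k) = log2(494/90) ≈ 2.456514.
2*k*log2(n/k) ≈ 2*90*2.456514 = 442.17252.
m = ceil(442.17252) = 443.

443


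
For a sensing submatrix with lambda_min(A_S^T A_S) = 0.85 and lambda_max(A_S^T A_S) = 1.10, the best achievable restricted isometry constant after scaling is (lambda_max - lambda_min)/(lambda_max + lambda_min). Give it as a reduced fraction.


lambda_max - lambda_min = 1.10 - 0.85 = 0.25.
lambda_max + lambda_min = 1.10 + 0.85 = 1.95.
delta = 0.25/1.95 = 25/195 = 5/39.

5/39


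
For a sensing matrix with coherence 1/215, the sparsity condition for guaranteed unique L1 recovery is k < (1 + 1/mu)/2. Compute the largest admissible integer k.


1/mu = 215.
1 + 1/mu = 216.
(1 + 1/mu)/2 = 108 is an integer and the inequality is strict, so k_max = 108 - 1 = 107.

107


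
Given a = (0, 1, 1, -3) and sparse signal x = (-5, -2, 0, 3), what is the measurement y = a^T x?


Non-zero terms: ['0*-5', '1*-2', '-3*3']
Products: [0, -2, -9]
y = sum = -11.

-11


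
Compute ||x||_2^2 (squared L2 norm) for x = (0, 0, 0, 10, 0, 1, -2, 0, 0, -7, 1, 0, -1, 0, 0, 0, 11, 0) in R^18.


Non-zero entries: [(3, 10), (5, 1), (6, -2), (9, -7), (10, 1), (12, -1), (16, 11)]
Squares: [100, 1, 4, 49, 1, 1, 121]
||x||_2^2 = sum = 277.

277


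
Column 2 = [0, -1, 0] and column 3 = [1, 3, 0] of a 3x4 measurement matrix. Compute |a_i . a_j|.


Inner product: 0*1 + -1*3 + 0*0
Products: [0, -3, 0]
Sum = -3.
|dot| = 3.

3


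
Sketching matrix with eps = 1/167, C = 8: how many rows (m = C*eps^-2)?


1/eps = 167.
(1/eps)^2 = 27889.
m = 8*27889 = 223112.

223112


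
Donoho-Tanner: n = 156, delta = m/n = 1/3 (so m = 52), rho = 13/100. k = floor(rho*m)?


m = 1/3*156 = 52.
rho = 13/100.
rho*m = 13/100*52 = 6.76.
k = floor(6.76) = 6.

6


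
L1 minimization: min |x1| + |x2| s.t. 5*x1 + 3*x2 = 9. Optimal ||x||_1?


Axis intercepts:
  x1 = 9/5, x2 = 0: L1 = 9/5
  x1 = 0, x2 = 3: L1 = 3
x* = (9/5, 0)
||x*||_1 = 9/5.

9/5


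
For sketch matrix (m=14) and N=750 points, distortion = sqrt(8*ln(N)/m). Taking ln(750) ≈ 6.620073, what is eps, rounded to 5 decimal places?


ln(750) ≈ 6.620073.
8*ln(N)/m ≈ 8*6.620073/14 ≈ 3.78289886.
eps = sqrt(3.78289886) ≈ 1.9449676 ≈ 1.94497.

1.94497


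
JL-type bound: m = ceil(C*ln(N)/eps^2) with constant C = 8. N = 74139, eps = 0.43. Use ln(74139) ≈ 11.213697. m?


ln(74139) ≈ 11.213697.
eps^2 = 0.43^2 = 0.1849.
C*ln(N)/eps^2 ≈ 8*11.213697/0.1849 ≈ 485.1789.
m = ceil(485.1789) = 486.

486


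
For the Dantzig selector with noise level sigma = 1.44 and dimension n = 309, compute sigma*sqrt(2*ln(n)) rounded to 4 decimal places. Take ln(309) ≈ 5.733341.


ln(309) ≈ 5.733341.
2*ln(n) ≈ 11.466682.
sqrt(2*ln(n)) ≈ sqrt(11.466682) ≈ 3.386249.
threshold ≈ 1.44*3.386249 = 4.87619856 ≈ 4.8762.

4.8762


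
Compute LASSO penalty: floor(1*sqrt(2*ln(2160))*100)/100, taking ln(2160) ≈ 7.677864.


ln(2160) ≈ 7.677864.
2*ln(n) ≈ 15.355728.
sqrt(2*ln(n)) ≈ sqrt(15.355728) ≈ 3.918639.
lambda ≈ 1*3.918639 = 3.918639.
floor(lambda*100)/100 = 3.91.

3.91


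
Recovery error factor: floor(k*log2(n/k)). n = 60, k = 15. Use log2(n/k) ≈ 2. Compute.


log2(n/k) = log2(60/15) ≈ 2.
k*log2(n/k) ≈ 15*2 = 30.
floor(30) = 30.

30


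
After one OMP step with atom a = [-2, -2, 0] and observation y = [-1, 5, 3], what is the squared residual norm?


a^T a = 8.
a^T y = -8.
coeff = -8/8 = -1.
||r||^2 = 27.

27


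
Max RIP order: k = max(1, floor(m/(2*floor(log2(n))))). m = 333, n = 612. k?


floor(log2(612)) = 9.
2*9 = 18.
m/(2*floor(log2(n))) = 333/18 ≈ 18.5.
floor = 18.
k = max(1, 18) = 18.

18


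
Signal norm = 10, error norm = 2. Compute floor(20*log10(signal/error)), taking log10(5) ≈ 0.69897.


||x||/||e|| = 10/2 = 5.
log10(5) ≈ 0.69897.
20*log10(||x||/||e||) ≈ 20*0.69897 = 13.9794.
floor(13.9794) = 13.

13


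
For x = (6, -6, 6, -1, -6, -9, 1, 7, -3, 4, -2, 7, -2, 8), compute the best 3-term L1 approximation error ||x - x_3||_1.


Sorted |x_i| descending: [9, 8, 7, 7, 6, 6, 6, 6, 4, 3, 2, 2, 1, 1]
Keep top 3: [9, 8, 7]
Tail entries: [7, 6, 6, 6, 6, 4, 3, 2, 2, 1, 1]
L1 error = sum of tail = 44.

44


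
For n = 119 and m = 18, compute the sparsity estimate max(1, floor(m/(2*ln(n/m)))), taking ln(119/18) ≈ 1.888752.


n/m = 119/18.
ln(n/m) ≈ 1.888752.
2*ln(n/m) ≈ 3.777504.
m/(2*ln(n/m)) ≈ 18/3.777504 ≈ 4.7651.
floor = 4.
k_max = max(1, 4) = 4.

4


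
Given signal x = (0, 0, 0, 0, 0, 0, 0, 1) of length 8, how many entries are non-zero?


Non-zero positions: [7].
Sparsity = 1.

1


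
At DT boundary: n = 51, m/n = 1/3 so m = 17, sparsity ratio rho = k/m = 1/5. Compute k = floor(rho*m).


m = 1/3*51 = 17.
rho = 1/5.
rho*m = 1/5*17 = 3.4.
k = floor(3.4) = 3.

3


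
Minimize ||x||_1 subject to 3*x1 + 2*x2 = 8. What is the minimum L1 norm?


Axis intercepts:
  x1 = 8/3, x2 = 0: L1 = 8/3
  x1 = 0, x2 = 4: L1 = 4
x* = (8/3, 0)
||x*||_1 = 8/3.

8/3


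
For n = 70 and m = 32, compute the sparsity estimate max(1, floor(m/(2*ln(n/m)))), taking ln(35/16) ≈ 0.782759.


n/m = 70/32 = 35/16.
ln(n/m) ≈ 0.782759.
2*ln(n/m) ≈ 1.565518.
m/(2*ln(n/m)) ≈ 32/1.565518 ≈ 20.4405.
floor = 20.
k_max = max(1, 20) = 20.

20


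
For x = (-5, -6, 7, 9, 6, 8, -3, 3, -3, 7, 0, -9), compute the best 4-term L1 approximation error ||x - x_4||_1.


Sorted |x_i| descending: [9, 9, 8, 7, 7, 6, 6, 5, 3, 3, 3, 0]
Keep top 4: [9, 9, 8, 7]
Tail entries: [7, 6, 6, 5, 3, 3, 3, 0]
L1 error = sum of tail = 33.

33


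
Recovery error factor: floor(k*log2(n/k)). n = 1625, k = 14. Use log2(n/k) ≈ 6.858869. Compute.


log2(n/k) = log2(1625/14) ≈ 6.858869.
k*log2(n/k) ≈ 14*6.858869 = 96.024166.
floor(96.024166) = 96.

96


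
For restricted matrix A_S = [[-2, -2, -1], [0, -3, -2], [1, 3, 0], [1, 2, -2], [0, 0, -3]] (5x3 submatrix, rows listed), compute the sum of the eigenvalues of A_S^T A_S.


Sum of eigenvalues of A_S^T A_S = trace(A_S^T A_S) = sum of squared column norms of A_S.
A_S^T A_S diagonal: [6, 26, 18].
trace = 6 + 26 + 18 = 50.

50


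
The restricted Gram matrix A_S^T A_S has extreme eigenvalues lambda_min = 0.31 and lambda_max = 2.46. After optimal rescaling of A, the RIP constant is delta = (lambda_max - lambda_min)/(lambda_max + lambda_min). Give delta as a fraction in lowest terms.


lambda_max - lambda_min = 2.46 - 0.31 = 2.15.
lambda_max + lambda_min = 2.46 + 0.31 = 2.77.
delta = 2.15/2.77 = 215/277.

215/277


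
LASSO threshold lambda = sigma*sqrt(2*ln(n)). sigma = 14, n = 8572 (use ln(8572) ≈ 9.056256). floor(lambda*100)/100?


ln(8572) ≈ 9.056256.
2*ln(n) ≈ 18.112512.
sqrt(2*ln(n)) ≈ sqrt(18.112512) ≈ 4.25588.
lambda ≈ 14*4.25588 = 59.58232.
floor(lambda*100)/100 = 59.58.

59.58


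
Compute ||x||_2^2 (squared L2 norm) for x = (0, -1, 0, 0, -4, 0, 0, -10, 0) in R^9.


Non-zero entries: [(1, -1), (4, -4), (7, -10)]
Squares: [1, 16, 100]
||x||_2^2 = sum = 117.

117


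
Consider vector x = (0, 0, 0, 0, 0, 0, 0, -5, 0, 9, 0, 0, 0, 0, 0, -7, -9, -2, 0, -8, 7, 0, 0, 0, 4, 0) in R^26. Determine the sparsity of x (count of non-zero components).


Non-zero positions: [7, 9, 15, 16, 17, 19, 20, 24].
Sparsity = 8.

8


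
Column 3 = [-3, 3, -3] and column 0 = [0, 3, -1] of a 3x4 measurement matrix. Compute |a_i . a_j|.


Inner product: -3*0 + 3*3 + -3*-1
Products: [0, 9, 3]
Sum = 12.
|dot| = 12.

12


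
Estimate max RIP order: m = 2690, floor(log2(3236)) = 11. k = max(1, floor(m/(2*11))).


floor(log2(3236)) = 11.
2*11 = 22.
m/(2*floor(log2(n))) = 2690/22 ≈ 122.2727.
floor = 122.
k = max(1, 122) = 122.

122


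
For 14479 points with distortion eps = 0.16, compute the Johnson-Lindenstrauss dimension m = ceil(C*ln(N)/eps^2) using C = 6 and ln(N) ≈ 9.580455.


ln(14479) ≈ 9.580455.
eps^2 = 0.16^2 = 0.0256.
C*ln(N)/eps^2 ≈ 6*9.580455/0.0256 ≈ 2245.4191.
m = ceil(2245.4191) = 2246.

2246


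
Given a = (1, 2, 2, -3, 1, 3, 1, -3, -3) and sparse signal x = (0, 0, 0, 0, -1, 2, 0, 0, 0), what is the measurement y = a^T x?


Non-zero terms: ['1*-1', '3*2']
Products: [-1, 6]
y = sum = 5.

5


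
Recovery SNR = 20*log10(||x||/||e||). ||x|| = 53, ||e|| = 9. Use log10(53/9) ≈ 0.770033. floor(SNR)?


||x||/||e|| = 53/9.
log10(53/9) ≈ 0.770033.
20*log10(||x||/||e||) ≈ 20*0.770033 = 15.40066.
floor(15.40066) = 15.

15


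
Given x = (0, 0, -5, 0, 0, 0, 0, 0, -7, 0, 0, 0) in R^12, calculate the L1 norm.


Non-zero entries: [(2, -5), (8, -7)]
Absolute values: [5, 7]
||x||_1 = sum = 12.

12


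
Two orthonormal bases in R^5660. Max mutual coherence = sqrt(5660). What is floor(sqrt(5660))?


75^2 = 5625 <= 5660 < 5776 = 76^2, so 75 <= sqrt(5660) < 76.
floor(sqrt(5660)) = 75.

75


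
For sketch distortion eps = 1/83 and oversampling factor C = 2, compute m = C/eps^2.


1/eps = 83.
(1/eps)^2 = 6889.
m = 2*6889 = 13778.

13778


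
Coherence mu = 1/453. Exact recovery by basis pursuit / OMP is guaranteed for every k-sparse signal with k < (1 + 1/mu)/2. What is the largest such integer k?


1/mu = 453.
1 + 1/mu = 454.
(1 + 1/mu)/2 = 227 is an integer and the inequality is strict, so k_max = 227 - 1 = 226.

226


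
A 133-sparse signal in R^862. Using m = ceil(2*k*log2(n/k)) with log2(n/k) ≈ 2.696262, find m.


log2(n/k) = log2(862/133) ≈ 2.696262.
2*k*log2(n/k) ≈ 2*133*2.696262 = 717.205692.
m = ceil(717.205692) = 718.

718


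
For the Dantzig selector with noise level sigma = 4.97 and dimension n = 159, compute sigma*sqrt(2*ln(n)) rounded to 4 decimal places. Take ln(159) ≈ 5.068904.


ln(159) ≈ 5.068904.
2*ln(n) ≈ 10.137808.
sqrt(2*ln(n)) ≈ sqrt(10.137808) ≈ 3.183992.
threshold ≈ 4.97*3.183992 = 15.82444024 ≈ 15.8244.

15.8244


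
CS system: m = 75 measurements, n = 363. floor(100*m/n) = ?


100*m/n = 100*75/363 ≈ 20.6612.
floor = 20.

20


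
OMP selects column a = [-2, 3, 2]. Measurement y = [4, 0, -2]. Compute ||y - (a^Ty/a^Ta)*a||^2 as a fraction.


a^T a = 17.
a^T y = -12.
coeff = -12/17 = -12/17.
||r||^2 = 196/17.

196/17


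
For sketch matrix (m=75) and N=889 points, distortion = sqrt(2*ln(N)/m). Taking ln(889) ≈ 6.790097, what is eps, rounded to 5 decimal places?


ln(889) ≈ 6.790097.
2*ln(N)/m ≈ 2*6.790097/75 ≈ 0.18106925.
eps = sqrt(0.18106925) ≈ 0.4255223 ≈ 0.42552.

0.42552


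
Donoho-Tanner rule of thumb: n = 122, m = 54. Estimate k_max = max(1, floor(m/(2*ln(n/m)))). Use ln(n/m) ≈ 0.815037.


n/m = 122/54 = 61/27.
ln(n/m) ≈ 0.815037.
2*ln(n/m) ≈ 1.630074.
m/(2*ln(n/m)) ≈ 54/1.630074 ≈ 33.1273.
floor = 33.
k_max = max(1, 33) = 33.

33


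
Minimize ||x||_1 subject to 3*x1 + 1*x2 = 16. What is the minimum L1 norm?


Axis intercepts:
  x1 = 16/3, x2 = 0: L1 = 16/3
  x1 = 0, x2 = 16: L1 = 16
x* = (16/3, 0)
||x*||_1 = 16/3.

16/3


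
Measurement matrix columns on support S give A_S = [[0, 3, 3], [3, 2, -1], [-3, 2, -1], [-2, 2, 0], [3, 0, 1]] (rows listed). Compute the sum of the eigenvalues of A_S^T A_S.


Sum of eigenvalues of A_S^T A_S = trace(A_S^T A_S) = sum of squared column norms of A_S.
A_S^T A_S diagonal: [31, 21, 12].
trace = 31 + 21 + 12 = 64.

64


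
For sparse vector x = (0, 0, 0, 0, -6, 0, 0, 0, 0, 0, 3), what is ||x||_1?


Non-zero entries: [(4, -6), (10, 3)]
Absolute values: [6, 3]
||x||_1 = sum = 9.

9


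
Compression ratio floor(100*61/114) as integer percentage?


100*m/n = 100*61/114 ≈ 53.5088.
floor = 53.

53


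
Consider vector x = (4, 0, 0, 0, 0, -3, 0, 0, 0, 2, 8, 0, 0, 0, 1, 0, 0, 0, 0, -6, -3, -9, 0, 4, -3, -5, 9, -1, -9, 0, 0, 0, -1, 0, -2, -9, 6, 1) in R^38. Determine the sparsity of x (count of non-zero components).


Non-zero positions: [0, 5, 9, 10, 14, 19, 20, 21, 23, 24, 25, 26, 27, 28, 32, 34, 35, 36, 37].
Sparsity = 19.

19


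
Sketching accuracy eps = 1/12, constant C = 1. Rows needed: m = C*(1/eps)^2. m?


1/eps = 12.
(1/eps)^2 = 144.
m = 1*144 = 144.

144


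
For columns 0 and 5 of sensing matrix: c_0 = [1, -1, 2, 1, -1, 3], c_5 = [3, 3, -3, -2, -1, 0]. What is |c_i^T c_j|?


Inner product: 1*3 + -1*3 + 2*-3 + 1*-2 + -1*-1 + 3*0
Products: [3, -3, -6, -2, 1, 0]
Sum = -7.
|dot| = 7.

7


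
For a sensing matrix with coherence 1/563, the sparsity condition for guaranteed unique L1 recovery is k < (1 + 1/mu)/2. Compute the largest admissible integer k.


1/mu = 563.
1 + 1/mu = 564.
(1 + 1/mu)/2 = 282 is an integer and the inequality is strict, so k_max = 282 - 1 = 281.

281


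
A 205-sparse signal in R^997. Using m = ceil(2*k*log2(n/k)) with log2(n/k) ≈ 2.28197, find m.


log2(n/k) = log2(997/205) ≈ 2.28197.
2*k*log2(n/k) ≈ 2*205*2.28197 = 935.6077.
m = ceil(935.6077) = 936.

936


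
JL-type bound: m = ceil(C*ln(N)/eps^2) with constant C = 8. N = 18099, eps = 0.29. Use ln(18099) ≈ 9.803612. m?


ln(18099) ≈ 9.803612.
eps^2 = 0.29^2 = 0.0841.
C*ln(N)/eps^2 ≈ 8*9.803612/0.0841 ≈ 932.5671.
m = ceil(932.5671) = 933.

933


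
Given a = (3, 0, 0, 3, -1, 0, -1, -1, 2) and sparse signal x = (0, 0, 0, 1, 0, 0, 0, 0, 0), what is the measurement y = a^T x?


Non-zero terms: ['3*1']
Products: [3]
y = sum = 3.

3


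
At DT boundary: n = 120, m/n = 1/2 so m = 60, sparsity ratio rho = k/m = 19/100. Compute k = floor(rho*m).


m = 1/2*120 = 60.
rho = 19/100.
rho*m = 19/100*60 = 11.4.
k = floor(11.4) = 11.

11


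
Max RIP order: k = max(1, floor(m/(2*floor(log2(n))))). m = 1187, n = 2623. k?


floor(log2(2623)) = 11.
2*11 = 22.
m/(2*floor(log2(n))) = 1187/22 ≈ 53.9545.
floor = 53.
k = max(1, 53) = 53.

53


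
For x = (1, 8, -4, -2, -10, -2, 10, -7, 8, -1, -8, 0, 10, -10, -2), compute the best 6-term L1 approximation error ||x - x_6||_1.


Sorted |x_i| descending: [10, 10, 10, 10, 8, 8, 8, 7, 4, 2, 2, 2, 1, 1, 0]
Keep top 6: [10, 10, 10, 10, 8, 8]
Tail entries: [8, 7, 4, 2, 2, 2, 1, 1, 0]
L1 error = sum of tail = 27.

27


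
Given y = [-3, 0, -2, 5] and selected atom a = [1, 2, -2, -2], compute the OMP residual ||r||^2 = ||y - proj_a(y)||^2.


a^T a = 13.
a^T y = -9.
coeff = -9/13 = -9/13.
||r||^2 = 413/13.

413/13


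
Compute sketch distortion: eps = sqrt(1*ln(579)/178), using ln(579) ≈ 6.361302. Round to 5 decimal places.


ln(579) ≈ 6.361302.
1*ln(N)/m ≈ 1*6.361302/178 ≈ 0.03573765.
eps = sqrt(0.03573765) ≈ 0.189044 ≈ 0.18904.

0.18904


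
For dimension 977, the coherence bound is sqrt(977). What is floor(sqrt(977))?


31^2 = 961 <= 977 < 1024 = 32^2, so 31 <= sqrt(977) < 32.
floor(sqrt(977)) = 31.

31


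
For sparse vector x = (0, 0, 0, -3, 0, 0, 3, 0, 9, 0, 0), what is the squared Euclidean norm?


Non-zero entries: [(3, -3), (6, 3), (8, 9)]
Squares: [9, 9, 81]
||x||_2^2 = sum = 99.

99


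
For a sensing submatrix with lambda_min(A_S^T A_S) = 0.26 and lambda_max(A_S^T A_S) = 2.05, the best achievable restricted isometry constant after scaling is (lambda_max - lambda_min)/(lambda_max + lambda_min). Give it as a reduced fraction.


lambda_max - lambda_min = 2.05 - 0.26 = 1.79.
lambda_max + lambda_min = 2.05 + 0.26 = 2.31.
delta = 1.79/2.31 = 179/231.

179/231


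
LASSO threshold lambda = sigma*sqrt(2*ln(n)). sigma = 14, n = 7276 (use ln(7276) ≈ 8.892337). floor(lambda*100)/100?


ln(7276) ≈ 8.892337.
2*ln(n) ≈ 17.784674.
sqrt(2*ln(n)) ≈ sqrt(17.784674) ≈ 4.217188.
lambda ≈ 14*4.217188 = 59.040632.
floor(lambda*100)/100 = 59.04.

59.04


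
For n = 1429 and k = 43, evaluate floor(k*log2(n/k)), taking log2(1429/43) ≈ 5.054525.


log2(n/k) = log2(1429/43) ≈ 5.054525.
k*log2(n/k) ≈ 43*5.054525 = 217.344575.
floor(217.344575) = 217.

217


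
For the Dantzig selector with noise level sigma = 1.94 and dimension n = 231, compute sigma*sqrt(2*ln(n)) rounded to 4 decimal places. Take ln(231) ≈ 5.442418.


ln(231) ≈ 5.442418.
2*ln(n) ≈ 10.884836.
sqrt(2*ln(n)) ≈ sqrt(10.884836) ≈ 3.299217.
threshold ≈ 1.94*3.299217 = 6.40048098 ≈ 6.4005.

6.4005


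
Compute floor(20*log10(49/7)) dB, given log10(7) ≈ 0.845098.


||x||/||e|| = 49/7 = 7.
log10(7) ≈ 0.845098.
20*log10(||x||/||e||) ≈ 20*0.845098 = 16.90196.
floor(16.90196) = 16.

16


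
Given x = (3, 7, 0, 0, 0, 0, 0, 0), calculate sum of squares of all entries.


Non-zero entries: [(0, 3), (1, 7)]
Squares: [9, 49]
||x||_2^2 = sum = 58.

58


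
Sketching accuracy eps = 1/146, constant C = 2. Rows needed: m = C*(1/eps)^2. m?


1/eps = 146.
(1/eps)^2 = 21316.
m = 2*21316 = 42632.

42632


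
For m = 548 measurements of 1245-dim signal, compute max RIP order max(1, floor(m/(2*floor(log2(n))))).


floor(log2(1245)) = 10.
2*10 = 20.
m/(2*floor(log2(n))) = 548/20 ≈ 27.4.
floor = 27.
k = max(1, 27) = 27.

27


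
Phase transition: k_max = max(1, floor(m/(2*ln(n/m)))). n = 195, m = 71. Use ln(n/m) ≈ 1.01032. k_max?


n/m = 195/71.
ln(n/m) ≈ 1.01032.
2*ln(n/m) ≈ 2.02064.
m/(2*ln(n/m)) ≈ 71/2.02064 ≈ 35.1374.
floor = 35.
k_max = max(1, 35) = 35.

35


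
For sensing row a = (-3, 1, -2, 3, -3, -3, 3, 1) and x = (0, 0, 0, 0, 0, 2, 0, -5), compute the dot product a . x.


Non-zero terms: ['-3*2', '1*-5']
Products: [-6, -5]
y = sum = -11.

-11


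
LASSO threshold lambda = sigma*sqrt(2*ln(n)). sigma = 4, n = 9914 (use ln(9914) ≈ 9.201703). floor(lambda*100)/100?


ln(9914) ≈ 9.201703.
2*ln(n) ≈ 18.403406.
sqrt(2*ln(n)) ≈ sqrt(18.403406) ≈ 4.289919.
lambda ≈ 4*4.289919 = 17.159676.
floor(lambda*100)/100 = 17.15.

17.15


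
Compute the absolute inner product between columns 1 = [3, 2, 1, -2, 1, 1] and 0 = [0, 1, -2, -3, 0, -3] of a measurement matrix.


Inner product: 3*0 + 2*1 + 1*-2 + -2*-3 + 1*0 + 1*-3
Products: [0, 2, -2, 6, 0, -3]
Sum = 3.
|dot| = 3.

3


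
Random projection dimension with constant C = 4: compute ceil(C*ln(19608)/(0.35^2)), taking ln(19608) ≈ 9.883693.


ln(19608) ≈ 9.883693.
eps^2 = 0.35^2 = 0.1225.
C*ln(N)/eps^2 ≈ 4*9.883693/0.1225 ≈ 322.7328.
m = ceil(322.7328) = 323.

323


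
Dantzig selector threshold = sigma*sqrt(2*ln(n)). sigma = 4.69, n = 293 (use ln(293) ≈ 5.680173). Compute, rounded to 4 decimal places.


ln(293) ≈ 5.680173.
2*ln(n) ≈ 11.360346.
sqrt(2*ln(n)) ≈ sqrt(11.360346) ≈ 3.370511.
threshold ≈ 4.69*3.370511 = 15.80769659 ≈ 15.8077.

15.8077


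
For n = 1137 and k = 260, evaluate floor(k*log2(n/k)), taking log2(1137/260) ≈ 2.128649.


log2(n/k) = log2(1137/260) ≈ 2.128649.
k*log2(n/k) ≈ 260*2.128649 = 553.44874.
floor(553.44874) = 553.

553


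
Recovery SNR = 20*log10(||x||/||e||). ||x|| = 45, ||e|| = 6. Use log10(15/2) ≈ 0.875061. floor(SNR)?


||x||/||e|| = 45/6 = 15/2.
log10(15/2) ≈ 0.875061.
20*log10(||x||/||e||) ≈ 20*0.875061 = 17.50122.
floor(17.50122) = 17.

17


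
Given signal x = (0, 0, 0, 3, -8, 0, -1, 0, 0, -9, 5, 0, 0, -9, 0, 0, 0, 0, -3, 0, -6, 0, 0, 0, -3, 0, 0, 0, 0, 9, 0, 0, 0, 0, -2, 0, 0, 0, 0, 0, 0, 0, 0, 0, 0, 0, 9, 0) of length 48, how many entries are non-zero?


Non-zero positions: [3, 4, 6, 9, 10, 13, 18, 20, 24, 29, 34, 46].
Sparsity = 12.

12


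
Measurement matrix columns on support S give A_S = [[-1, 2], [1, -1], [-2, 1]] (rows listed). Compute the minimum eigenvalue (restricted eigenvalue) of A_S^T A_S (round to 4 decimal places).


A_S^T A_S = [[6, -5], [-5, 6]].
trace = 12.
det = 11.
disc = trace^2 - 4*det = 144 - 4*11 = 100.
sqrt(100) = 10.
lam_min = (12 - 10)/2 = 1 = 1.0000.

1.0000


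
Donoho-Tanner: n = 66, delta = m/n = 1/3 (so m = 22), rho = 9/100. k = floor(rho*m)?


m = 1/3*66 = 22.
rho = 9/100.
rho*m = 9/100*22 = 1.98.
k = floor(1.98) = 1.

1


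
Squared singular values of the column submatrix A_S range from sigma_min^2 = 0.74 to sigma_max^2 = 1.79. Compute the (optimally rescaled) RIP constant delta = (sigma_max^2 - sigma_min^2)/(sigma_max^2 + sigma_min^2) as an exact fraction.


lambda_max - lambda_min = 1.79 - 0.74 = 1.05.
lambda_max + lambda_min = 1.79 + 0.74 = 2.53.
delta = 1.05/2.53 = 105/253.

105/253


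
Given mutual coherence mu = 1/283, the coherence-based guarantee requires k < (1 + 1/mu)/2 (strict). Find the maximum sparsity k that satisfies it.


1/mu = 283.
1 + 1/mu = 284.
(1 + 1/mu)/2 = 142 is an integer and the inequality is strict, so k_max = 142 - 1 = 141.

141


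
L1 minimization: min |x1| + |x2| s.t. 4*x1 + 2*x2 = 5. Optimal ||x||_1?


Axis intercepts:
  x1 = 5/4, x2 = 0: L1 = 5/4
  x1 = 0, x2 = 5/2: L1 = 5/2
x* = (5/4, 0)
||x*||_1 = 5/4.

5/4


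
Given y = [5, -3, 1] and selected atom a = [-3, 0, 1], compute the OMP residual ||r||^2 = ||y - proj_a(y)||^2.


a^T a = 10.
a^T y = -14.
coeff = -14/10 = -7/5.
||r||^2 = 77/5.

77/5


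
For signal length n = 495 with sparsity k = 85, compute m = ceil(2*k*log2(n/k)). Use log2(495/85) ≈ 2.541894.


log2(n/k) = log2(495/85) ≈ 2.541894.
2*k*log2(n/k) ≈ 2*85*2.541894 = 432.12198.
m = ceil(432.12198) = 433.

433


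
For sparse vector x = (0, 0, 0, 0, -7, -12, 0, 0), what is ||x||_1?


Non-zero entries: [(4, -7), (5, -12)]
Absolute values: [7, 12]
||x||_1 = sum = 19.

19


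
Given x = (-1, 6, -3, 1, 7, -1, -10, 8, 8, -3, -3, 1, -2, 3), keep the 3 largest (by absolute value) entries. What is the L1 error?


Sorted |x_i| descending: [10, 8, 8, 7, 6, 3, 3, 3, 3, 2, 1, 1, 1, 1]
Keep top 3: [10, 8, 8]
Tail entries: [7, 6, 3, 3, 3, 3, 2, 1, 1, 1, 1]
L1 error = sum of tail = 31.

31


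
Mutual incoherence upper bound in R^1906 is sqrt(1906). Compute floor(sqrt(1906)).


43^2 = 1849 <= 1906 < 1936 = 44^2, so 43 <= sqrt(1906) < 44.
floor(sqrt(1906)) = 43.

43


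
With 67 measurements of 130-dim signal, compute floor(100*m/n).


100*m/n = 100*67/130 ≈ 51.5385.
floor = 51.

51


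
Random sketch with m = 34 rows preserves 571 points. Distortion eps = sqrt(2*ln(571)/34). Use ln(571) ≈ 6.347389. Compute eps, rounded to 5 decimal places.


ln(571) ≈ 6.347389.
2*ln(N)/m ≈ 2*6.347389/34 ≈ 0.37337582.
eps = sqrt(0.37337582) ≈ 0.6110449 ≈ 0.61104.

0.61104


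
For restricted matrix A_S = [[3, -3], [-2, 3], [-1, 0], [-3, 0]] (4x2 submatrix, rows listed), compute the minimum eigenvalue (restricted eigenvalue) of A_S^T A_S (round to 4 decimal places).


A_S^T A_S = [[23, -15], [-15, 18]].
trace = 41.
det = 189.
disc = trace^2 - 4*det = 1681 - 4*189 = 925.
sqrt(925) ≈ 30.413813.
lam_min = (41 - sqrt(925))/2 ≈ (41 - 30.413813)/2 = 5.2930935 ≈ 5.2931.

5.2931


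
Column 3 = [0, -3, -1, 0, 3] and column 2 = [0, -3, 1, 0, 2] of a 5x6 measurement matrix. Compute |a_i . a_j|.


Inner product: 0*0 + -3*-3 + -1*1 + 0*0 + 3*2
Products: [0, 9, -1, 0, 6]
Sum = 14.
|dot| = 14.

14


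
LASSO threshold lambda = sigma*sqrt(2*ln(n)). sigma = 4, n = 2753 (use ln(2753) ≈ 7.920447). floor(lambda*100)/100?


ln(2753) ≈ 7.920447.
2*ln(n) ≈ 15.840894.
sqrt(2*ln(n)) ≈ sqrt(15.840894) ≈ 3.980062.
lambda ≈ 4*3.980062 = 15.920248.
floor(lambda*100)/100 = 15.92.

15.92


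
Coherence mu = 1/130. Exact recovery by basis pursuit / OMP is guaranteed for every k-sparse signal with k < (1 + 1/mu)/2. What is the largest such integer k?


1/mu = 130.
1 + 1/mu = 131.
(1 + 1/mu)/2 = 65.5 is not an integer, so k_max = floor(65.5) = 65.

65


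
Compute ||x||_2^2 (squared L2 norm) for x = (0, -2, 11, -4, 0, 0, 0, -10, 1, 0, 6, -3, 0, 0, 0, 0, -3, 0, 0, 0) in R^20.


Non-zero entries: [(1, -2), (2, 11), (3, -4), (7, -10), (8, 1), (10, 6), (11, -3), (16, -3)]
Squares: [4, 121, 16, 100, 1, 36, 9, 9]
||x||_2^2 = sum = 296.

296


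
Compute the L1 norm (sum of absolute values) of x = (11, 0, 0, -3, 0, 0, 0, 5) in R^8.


Non-zero entries: [(0, 11), (3, -3), (7, 5)]
Absolute values: [11, 3, 5]
||x||_1 = sum = 19.

19


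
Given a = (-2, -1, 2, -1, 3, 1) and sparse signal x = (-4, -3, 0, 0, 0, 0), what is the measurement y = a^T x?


Non-zero terms: ['-2*-4', '-1*-3']
Products: [8, 3]
y = sum = 11.

11


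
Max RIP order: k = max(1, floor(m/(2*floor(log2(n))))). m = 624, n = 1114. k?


floor(log2(1114)) = 10.
2*10 = 20.
m/(2*floor(log2(n))) = 624/20 ≈ 31.2.
floor = 31.
k = max(1, 31) = 31.

31


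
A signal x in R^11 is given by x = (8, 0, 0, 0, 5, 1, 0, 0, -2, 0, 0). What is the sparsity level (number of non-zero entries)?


Non-zero positions: [0, 4, 5, 8].
Sparsity = 4.

4


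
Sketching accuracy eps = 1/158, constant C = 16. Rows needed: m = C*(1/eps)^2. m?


1/eps = 158.
(1/eps)^2 = 24964.
m = 16*24964 = 399424.

399424


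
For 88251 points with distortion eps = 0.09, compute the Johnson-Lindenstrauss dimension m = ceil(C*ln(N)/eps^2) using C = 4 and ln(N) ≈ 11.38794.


ln(88251) ≈ 11.38794.
eps^2 = 0.09^2 = 0.0081.
C*ln(N)/eps^2 ≈ 4*11.38794/0.0081 ≈ 5623.6741.
m = ceil(5623.6741) = 5624.

5624


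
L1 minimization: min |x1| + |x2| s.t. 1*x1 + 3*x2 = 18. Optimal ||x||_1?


Axis intercepts:
  x1 = 18, x2 = 0: L1 = 18
  x1 = 0, x2 = 6: L1 = 6
x* = (0, 6)
||x*||_1 = 6.

6


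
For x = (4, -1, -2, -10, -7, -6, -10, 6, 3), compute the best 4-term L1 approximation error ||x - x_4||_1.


Sorted |x_i| descending: [10, 10, 7, 6, 6, 4, 3, 2, 1]
Keep top 4: [10, 10, 7, 6]
Tail entries: [6, 4, 3, 2, 1]
L1 error = sum of tail = 16.

16


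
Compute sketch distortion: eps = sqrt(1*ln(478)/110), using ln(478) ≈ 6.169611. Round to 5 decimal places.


ln(478) ≈ 6.169611.
1*ln(N)/m ≈ 1*6.169611/110 ≈ 0.05608737.
eps = sqrt(0.05608737) ≈ 0.2368277 ≈ 0.23683.

0.23683


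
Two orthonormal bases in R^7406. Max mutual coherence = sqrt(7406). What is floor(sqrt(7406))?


86^2 = 7396 <= 7406 < 7569 = 87^2, so 86 <= sqrt(7406) < 87.
floor(sqrt(7406)) = 86.

86


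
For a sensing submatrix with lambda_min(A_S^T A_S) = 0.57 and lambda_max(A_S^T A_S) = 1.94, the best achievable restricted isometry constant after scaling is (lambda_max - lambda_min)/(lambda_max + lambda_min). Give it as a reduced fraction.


lambda_max - lambda_min = 1.94 - 0.57 = 1.37.
lambda_max + lambda_min = 1.94 + 0.57 = 2.51.
delta = 1.37/2.51 = 137/251.

137/251


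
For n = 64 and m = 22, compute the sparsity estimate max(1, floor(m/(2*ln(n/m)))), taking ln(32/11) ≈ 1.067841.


n/m = 64/22 = 32/11.
ln(n/m) ≈ 1.067841.
2*ln(n/m) ≈ 2.135682.
m/(2*ln(n/m)) ≈ 22/2.135682 ≈ 10.3012.
floor = 10.
k_max = max(1, 10) = 10.

10


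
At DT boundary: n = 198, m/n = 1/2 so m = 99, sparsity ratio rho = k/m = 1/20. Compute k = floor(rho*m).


m = 1/2*198 = 99.
rho = 1/20.
rho*m = 1/20*99 = 4.95.
k = floor(4.95) = 4.

4


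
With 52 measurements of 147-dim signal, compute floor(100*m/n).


100*m/n = 100*52/147 ≈ 35.3741.
floor = 35.

35


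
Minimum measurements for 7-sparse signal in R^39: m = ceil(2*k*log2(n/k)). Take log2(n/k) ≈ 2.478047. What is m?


log2(n/k) = log2(39/7) ≈ 2.478047.
2*k*log2(n/k) ≈ 2*7*2.478047 = 34.692658.
m = ceil(34.692658) = 35.

35


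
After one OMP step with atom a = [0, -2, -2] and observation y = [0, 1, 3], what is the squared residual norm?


a^T a = 8.
a^T y = -8.
coeff = -8/8 = -1.
||r||^2 = 2.

2


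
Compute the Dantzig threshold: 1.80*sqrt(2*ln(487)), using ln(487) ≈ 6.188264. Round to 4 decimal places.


ln(487) ≈ 6.188264.
2*ln(n) ≈ 12.376528.
sqrt(2*ln(n)) ≈ sqrt(12.376528) ≈ 3.518029.
threshold ≈ 1.80*3.518029 = 6.3324522 ≈ 6.3325.

6.3325


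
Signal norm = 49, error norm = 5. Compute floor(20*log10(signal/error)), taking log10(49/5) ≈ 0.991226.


||x||/||e|| = 49/5.
log10(49/5) ≈ 0.991226.
20*log10(||x||/||e||) ≈ 20*0.991226 = 19.82452.
floor(19.82452) = 19.

19


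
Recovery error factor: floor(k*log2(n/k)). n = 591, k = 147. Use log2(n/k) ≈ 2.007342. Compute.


log2(n/k) = log2(591/147) ≈ 2.007342.
k*log2(n/k) ≈ 147*2.007342 = 295.079274.
floor(295.079274) = 295.

295


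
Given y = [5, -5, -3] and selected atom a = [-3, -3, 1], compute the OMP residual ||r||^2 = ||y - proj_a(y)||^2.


a^T a = 19.
a^T y = -3.
coeff = -3/19 = -3/19.
||r||^2 = 1112/19.

1112/19


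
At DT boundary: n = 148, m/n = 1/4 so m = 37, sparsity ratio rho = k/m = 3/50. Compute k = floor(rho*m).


m = 1/4*148 = 37.
rho = 3/50.
rho*m = 3/50*37 = 2.22.
k = floor(2.22) = 2.

2


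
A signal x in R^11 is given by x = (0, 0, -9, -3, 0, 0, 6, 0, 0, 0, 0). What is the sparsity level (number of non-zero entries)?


Non-zero positions: [2, 3, 6].
Sparsity = 3.

3


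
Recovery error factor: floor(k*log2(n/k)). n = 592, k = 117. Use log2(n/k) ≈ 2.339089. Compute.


log2(n/k) = log2(592/117) ≈ 2.339089.
k*log2(n/k) ≈ 117*2.339089 = 273.673413.
floor(273.673413) = 273.

273


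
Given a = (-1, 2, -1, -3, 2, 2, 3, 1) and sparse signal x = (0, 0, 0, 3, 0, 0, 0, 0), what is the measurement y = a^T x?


Non-zero terms: ['-3*3']
Products: [-9]
y = sum = -9.

-9


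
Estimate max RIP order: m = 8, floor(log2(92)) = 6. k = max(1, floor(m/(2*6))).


floor(log2(92)) = 6.
2*6 = 12.
m/(2*floor(log2(n))) = 8/12 ≈ 0.6667.
floor = 0.
k = max(1, 0) = 1.

1


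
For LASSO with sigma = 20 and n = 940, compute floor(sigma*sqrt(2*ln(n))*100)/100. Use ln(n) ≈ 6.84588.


ln(940) ≈ 6.84588.
2*ln(n) ≈ 13.69176.
sqrt(2*ln(n)) ≈ sqrt(13.69176) ≈ 3.700238.
lambda ≈ 20*3.700238 = 74.00476.
floor(lambda*100)/100 = 74.00.

74.00


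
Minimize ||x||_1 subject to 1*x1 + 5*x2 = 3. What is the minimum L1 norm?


Axis intercepts:
  x1 = 3, x2 = 0: L1 = 3
  x1 = 0, x2 = 3/5: L1 = 3/5
x* = (0, 3/5)
||x*||_1 = 3/5.

3/5


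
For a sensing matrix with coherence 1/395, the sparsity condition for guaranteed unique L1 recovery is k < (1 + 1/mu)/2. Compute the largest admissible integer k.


1/mu = 395.
1 + 1/mu = 396.
(1 + 1/mu)/2 = 198 is an integer and the inequality is strict, so k_max = 198 - 1 = 197.

197


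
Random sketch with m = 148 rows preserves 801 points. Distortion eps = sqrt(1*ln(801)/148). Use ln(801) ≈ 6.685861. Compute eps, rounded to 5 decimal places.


ln(801) ≈ 6.685861.
1*ln(N)/m ≈ 1*6.685861/148 ≈ 0.04517474.
eps = sqrt(0.04517474) ≈ 0.2125435 ≈ 0.21254.

0.21254


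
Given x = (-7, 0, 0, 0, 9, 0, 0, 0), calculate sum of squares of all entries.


Non-zero entries: [(0, -7), (4, 9)]
Squares: [49, 81]
||x||_2^2 = sum = 130.

130


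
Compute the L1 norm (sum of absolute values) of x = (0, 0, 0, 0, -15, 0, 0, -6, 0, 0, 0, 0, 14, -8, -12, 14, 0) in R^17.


Non-zero entries: [(4, -15), (7, -6), (12, 14), (13, -8), (14, -12), (15, 14)]
Absolute values: [15, 6, 14, 8, 12, 14]
||x||_1 = sum = 69.

69


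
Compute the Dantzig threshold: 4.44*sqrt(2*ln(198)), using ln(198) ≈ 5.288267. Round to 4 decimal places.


ln(198) ≈ 5.288267.
2*ln(n) ≈ 10.576534.
sqrt(2*ln(n)) ≈ sqrt(10.576534) ≈ 3.252158.
threshold ≈ 4.44*3.252158 = 14.43958152 ≈ 14.4396.

14.4396


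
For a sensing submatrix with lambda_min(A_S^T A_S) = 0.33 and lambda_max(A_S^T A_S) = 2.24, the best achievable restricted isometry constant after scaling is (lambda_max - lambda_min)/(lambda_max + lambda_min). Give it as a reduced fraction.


lambda_max - lambda_min = 2.24 - 0.33 = 1.91.
lambda_max + lambda_min = 2.24 + 0.33 = 2.57.
delta = 1.91/2.57 = 191/257.

191/257


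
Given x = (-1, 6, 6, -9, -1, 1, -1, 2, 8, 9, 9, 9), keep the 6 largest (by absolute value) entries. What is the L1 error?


Sorted |x_i| descending: [9, 9, 9, 9, 8, 6, 6, 2, 1, 1, 1, 1]
Keep top 6: [9, 9, 9, 9, 8, 6]
Tail entries: [6, 2, 1, 1, 1, 1]
L1 error = sum of tail = 12.

12


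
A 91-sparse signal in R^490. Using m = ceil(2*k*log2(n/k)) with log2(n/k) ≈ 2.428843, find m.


log2(n/k) = log2(490/91) ≈ 2.428843.
2*k*log2(n/k) ≈ 2*91*2.428843 = 442.049426.
m = ceil(442.049426) = 443.

443


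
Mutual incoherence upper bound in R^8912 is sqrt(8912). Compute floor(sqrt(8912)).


94^2 = 8836 <= 8912 < 9025 = 95^2, so 94 <= sqrt(8912) < 95.
floor(sqrt(8912)) = 94.

94


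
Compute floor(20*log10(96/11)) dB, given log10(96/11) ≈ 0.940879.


||x||/||e|| = 96/11.
log10(96/11) ≈ 0.940879.
20*log10(||x||/||e||) ≈ 20*0.940879 = 18.81758.
floor(18.81758) = 18.

18


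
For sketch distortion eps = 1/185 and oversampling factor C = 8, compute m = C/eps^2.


1/eps = 185.
(1/eps)^2 = 34225.
m = 8*34225 = 273800.

273800


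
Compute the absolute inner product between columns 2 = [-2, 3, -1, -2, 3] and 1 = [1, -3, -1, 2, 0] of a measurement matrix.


Inner product: -2*1 + 3*-3 + -1*-1 + -2*2 + 3*0
Products: [-2, -9, 1, -4, 0]
Sum = -14.
|dot| = 14.

14


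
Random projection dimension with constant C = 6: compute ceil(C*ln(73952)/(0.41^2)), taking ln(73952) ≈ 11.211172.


ln(73952) ≈ 11.211172.
eps^2 = 0.41^2 = 0.1681.
C*ln(N)/eps^2 ≈ 6*11.211172/0.1681 ≈ 400.1608.
m = ceil(400.1608) = 401.

401


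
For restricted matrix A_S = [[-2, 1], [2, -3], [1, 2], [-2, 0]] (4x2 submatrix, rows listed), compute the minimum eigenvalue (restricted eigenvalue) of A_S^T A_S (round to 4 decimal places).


A_S^T A_S = [[13, -6], [-6, 14]].
trace = 27.
det = 146.
disc = trace^2 - 4*det = 729 - 4*146 = 145.
sqrt(145) ≈ 12.041595.
lam_min = (27 - sqrt(145))/2 ≈ (27 - 12.041595)/2 = 7.4792025 ≈ 7.4792.

7.4792


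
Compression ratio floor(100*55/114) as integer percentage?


100*m/n = 100*55/114 ≈ 48.2456.
floor = 48.

48


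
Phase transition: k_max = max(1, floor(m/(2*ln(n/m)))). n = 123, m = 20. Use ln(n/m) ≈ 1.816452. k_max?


n/m = 123/20.
ln(n/m) ≈ 1.816452.
2*ln(n/m) ≈ 3.632904.
m/(2*ln(n/m)) ≈ 20/3.632904 ≈ 5.5052.
floor = 5.
k_max = max(1, 5) = 5.

5


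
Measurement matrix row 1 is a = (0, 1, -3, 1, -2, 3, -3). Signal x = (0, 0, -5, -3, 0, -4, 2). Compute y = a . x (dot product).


Non-zero terms: ['-3*-5', '1*-3', '3*-4', '-3*2']
Products: [15, -3, -12, -6]
y = sum = -6.

-6


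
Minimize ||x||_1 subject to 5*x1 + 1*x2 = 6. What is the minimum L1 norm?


Axis intercepts:
  x1 = 6/5, x2 = 0: L1 = 6/5
  x1 = 0, x2 = 6: L1 = 6
x* = (6/5, 0)
||x*||_1 = 6/5.

6/5


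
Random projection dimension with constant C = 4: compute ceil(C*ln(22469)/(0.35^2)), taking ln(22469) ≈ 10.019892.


ln(22469) ≈ 10.019892.
eps^2 = 0.35^2 = 0.1225.
C*ln(N)/eps^2 ≈ 4*10.019892/0.1225 ≈ 327.1801.
m = ceil(327.1801) = 328.

328


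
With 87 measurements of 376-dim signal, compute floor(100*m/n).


100*m/n = 100*87/376 ≈ 23.1383.
floor = 23.

23


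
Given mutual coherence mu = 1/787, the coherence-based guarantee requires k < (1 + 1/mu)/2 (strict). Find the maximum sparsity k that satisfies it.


1/mu = 787.
1 + 1/mu = 788.
(1 + 1/mu)/2 = 394 is an integer and the inequality is strict, so k_max = 394 - 1 = 393.

393


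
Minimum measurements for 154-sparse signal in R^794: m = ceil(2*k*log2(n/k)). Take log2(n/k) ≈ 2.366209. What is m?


log2(n/k) = log2(794/154) ≈ 2.366209.
2*k*log2(n/k) ≈ 2*154*2.366209 = 728.792372.
m = ceil(728.792372) = 729.

729


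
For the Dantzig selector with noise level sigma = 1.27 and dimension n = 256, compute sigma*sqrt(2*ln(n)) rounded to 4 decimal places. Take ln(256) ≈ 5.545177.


ln(256) ≈ 5.545177.
2*ln(n) ≈ 11.090354.
sqrt(2*ln(n)) ≈ sqrt(11.090354) ≈ 3.330218.
threshold ≈ 1.27*3.330218 = 4.22937686 ≈ 4.2294.

4.2294


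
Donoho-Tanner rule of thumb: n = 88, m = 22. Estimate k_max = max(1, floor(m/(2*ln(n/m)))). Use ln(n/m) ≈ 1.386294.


n/m = 88/22 = 4.
ln(n/m) ≈ 1.386294.
2*ln(n/m) ≈ 2.772588.
m/(2*ln(n/m)) ≈ 22/2.772588 ≈ 7.9348.
floor = 7.
k_max = max(1, 7) = 7.

7


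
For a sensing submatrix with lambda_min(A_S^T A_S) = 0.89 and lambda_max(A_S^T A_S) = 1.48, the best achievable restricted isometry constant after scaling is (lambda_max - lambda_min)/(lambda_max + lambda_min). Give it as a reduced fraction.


lambda_max - lambda_min = 1.48 - 0.89 = 0.59.
lambda_max + lambda_min = 1.48 + 0.89 = 2.37.
delta = 0.59/2.37 = 59/237.

59/237


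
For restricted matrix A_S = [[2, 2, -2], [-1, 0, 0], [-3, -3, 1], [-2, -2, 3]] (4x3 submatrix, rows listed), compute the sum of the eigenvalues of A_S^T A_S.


Sum of eigenvalues of A_S^T A_S = trace(A_S^T A_S) = sum of squared column norms of A_S.
A_S^T A_S diagonal: [18, 17, 14].
trace = 18 + 17 + 14 = 49.

49


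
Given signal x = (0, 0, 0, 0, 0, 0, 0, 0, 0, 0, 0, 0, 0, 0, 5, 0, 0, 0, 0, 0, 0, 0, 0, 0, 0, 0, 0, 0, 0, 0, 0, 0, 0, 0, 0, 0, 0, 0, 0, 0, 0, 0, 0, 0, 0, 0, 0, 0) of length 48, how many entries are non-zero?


Non-zero positions: [14].
Sparsity = 1.

1


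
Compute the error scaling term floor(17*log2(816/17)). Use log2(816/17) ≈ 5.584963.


log2(n/k) = log2(816/17) ≈ 5.584963.
k*log2(n/k) ≈ 17*5.584963 = 94.944371.
floor(94.944371) = 94.

94


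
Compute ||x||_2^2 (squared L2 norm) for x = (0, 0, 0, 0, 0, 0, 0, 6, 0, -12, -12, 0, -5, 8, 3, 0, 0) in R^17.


Non-zero entries: [(7, 6), (9, -12), (10, -12), (12, -5), (13, 8), (14, 3)]
Squares: [36, 144, 144, 25, 64, 9]
||x||_2^2 = sum = 422.

422


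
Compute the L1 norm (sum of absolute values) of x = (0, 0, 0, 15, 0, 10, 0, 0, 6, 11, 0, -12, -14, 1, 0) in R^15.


Non-zero entries: [(3, 15), (5, 10), (8, 6), (9, 11), (11, -12), (12, -14), (13, 1)]
Absolute values: [15, 10, 6, 11, 12, 14, 1]
||x||_1 = sum = 69.

69


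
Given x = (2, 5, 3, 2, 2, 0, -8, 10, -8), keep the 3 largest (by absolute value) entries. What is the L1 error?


Sorted |x_i| descending: [10, 8, 8, 5, 3, 2, 2, 2, 0]
Keep top 3: [10, 8, 8]
Tail entries: [5, 3, 2, 2, 2, 0]
L1 error = sum of tail = 14.

14


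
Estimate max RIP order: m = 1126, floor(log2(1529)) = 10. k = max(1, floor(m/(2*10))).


floor(log2(1529)) = 10.
2*10 = 20.
m/(2*floor(log2(n))) = 1126/20 ≈ 56.3.
floor = 56.
k = max(1, 56) = 56.

56


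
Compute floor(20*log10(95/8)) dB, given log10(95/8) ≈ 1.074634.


||x||/||e|| = 95/8.
log10(95/8) ≈ 1.074634.
20*log10(||x||/||e||) ≈ 20*1.074634 = 21.49268.
floor(21.49268) = 21.

21


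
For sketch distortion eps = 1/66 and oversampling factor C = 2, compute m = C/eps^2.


1/eps = 66.
(1/eps)^2 = 4356.
m = 2*4356 = 8712.

8712


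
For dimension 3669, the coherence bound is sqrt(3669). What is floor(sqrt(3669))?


60^2 = 3600 <= 3669 < 3721 = 61^2, so 60 <= sqrt(3669) < 61.
floor(sqrt(3669)) = 60.

60


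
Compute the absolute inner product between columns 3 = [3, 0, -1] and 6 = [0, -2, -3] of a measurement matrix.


Inner product: 3*0 + 0*-2 + -1*-3
Products: [0, 0, 3]
Sum = 3.
|dot| = 3.

3


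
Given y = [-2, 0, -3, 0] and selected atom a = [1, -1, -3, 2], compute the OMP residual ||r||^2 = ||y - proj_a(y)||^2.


a^T a = 15.
a^T y = 7.
coeff = 7/15 = 7/15.
||r||^2 = 146/15.

146/15


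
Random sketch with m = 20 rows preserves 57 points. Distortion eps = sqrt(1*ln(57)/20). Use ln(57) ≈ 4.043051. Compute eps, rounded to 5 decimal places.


ln(57) ≈ 4.043051.
1*ln(N)/m ≈ 1*4.043051/20 ≈ 0.20215255.
eps = sqrt(0.20215255) ≈ 0.4496138 ≈ 0.44961.

0.44961
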